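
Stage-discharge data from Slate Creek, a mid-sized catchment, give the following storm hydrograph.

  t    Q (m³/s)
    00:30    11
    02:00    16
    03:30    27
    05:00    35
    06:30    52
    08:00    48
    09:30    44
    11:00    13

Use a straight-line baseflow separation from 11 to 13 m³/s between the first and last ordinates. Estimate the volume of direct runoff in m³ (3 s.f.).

Direct-runoff ordinates (Q − Q_b): 0.00, 4.71, 15.43, 23.14, 39.86, 35.57, 31.29, 0.00 m³/s.
ΣQ_DR = 150.0 m³/s.
With Δt = 1.5 h = 5400 s, V = ΣQ_DR · Δt = 150.0 × 5400 = 8.10 × 10^5 m³.

V ≈ 8.10 × 10^5 m³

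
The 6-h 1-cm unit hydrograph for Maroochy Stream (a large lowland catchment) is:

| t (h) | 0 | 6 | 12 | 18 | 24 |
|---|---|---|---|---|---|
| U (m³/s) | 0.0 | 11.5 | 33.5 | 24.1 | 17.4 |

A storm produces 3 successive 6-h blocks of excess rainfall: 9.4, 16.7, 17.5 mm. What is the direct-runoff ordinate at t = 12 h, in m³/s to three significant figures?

By discrete convolution, Q_j = Σ (P_i / 10 mm) · U_{j−i}.
At t = 12 h (j=2): Q = (9.4/10)·33.5 + (16.7/10)·11.5 + (17.5/10)·0.0 = 50.7 m³/s.

Q ≈ 50.7 m³/s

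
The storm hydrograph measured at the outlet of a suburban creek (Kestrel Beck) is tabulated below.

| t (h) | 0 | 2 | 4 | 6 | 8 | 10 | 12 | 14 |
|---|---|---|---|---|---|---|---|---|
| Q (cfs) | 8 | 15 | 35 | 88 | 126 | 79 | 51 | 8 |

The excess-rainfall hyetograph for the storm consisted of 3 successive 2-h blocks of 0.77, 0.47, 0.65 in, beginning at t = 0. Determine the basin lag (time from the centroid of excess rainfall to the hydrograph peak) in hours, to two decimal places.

Centroid of excess rainfall: t_c = Σ P_i·t̄_i / ΣP_i = 2.8730 h (block centres at 1, 3, 5 h).
Hydrograph peak occurs at t = 8 h, so basin lag t_L = 8 − 2.8730 = 5.13 h.

t_L ≈ 5.13 h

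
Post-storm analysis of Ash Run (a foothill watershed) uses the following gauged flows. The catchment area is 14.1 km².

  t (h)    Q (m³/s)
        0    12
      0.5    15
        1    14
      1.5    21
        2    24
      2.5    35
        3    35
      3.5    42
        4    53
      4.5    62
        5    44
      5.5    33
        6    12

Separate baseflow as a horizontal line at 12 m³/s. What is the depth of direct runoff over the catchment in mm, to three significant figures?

Direct runoff: 0.0, 3.0, 2.0, 9.0, 12.0, 23.0, 23.0, 30.0, 41.0, 50.0, 32.0, 21.0, 0.0 m³/s; ΣQ_DR = 246.0 m³/s.
V = ΣQ_DR · Δt = 246.0 × 1800 s = 4.428 × 10^5 m³.
Over A = 14.1 km², depth = V / A = 31.4 mm.

d ≈ 31.4 mm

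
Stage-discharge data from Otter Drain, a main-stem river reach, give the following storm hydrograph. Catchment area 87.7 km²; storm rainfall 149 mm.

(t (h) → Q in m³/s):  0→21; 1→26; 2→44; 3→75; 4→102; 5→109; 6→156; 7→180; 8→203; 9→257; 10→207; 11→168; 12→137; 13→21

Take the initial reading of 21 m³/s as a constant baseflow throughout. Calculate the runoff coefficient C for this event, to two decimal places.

ΣQ_DR = 1412 m³/s; V = ΣQ_DR·Δt = 5.083 × 10^6 m³.
Runoff depth d = V / A = 57.96 mm.
C = d / P = 57.96 / 149 = 0.39.

C ≈ 0.39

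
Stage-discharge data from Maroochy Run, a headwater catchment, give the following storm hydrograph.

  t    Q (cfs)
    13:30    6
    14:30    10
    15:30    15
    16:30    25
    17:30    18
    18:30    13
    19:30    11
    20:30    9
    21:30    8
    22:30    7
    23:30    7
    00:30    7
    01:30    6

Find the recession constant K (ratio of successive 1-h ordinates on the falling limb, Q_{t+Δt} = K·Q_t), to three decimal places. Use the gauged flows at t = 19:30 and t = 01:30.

K ≈ 0.904

Using the recession-limb readings at t = 19:30 and t = 01:30: Q falls from 11 to 6 cfs over 6 intervals.
K = (Q₂/Q₁)^(1/6) = (6/11)^(1/6) = 0.904.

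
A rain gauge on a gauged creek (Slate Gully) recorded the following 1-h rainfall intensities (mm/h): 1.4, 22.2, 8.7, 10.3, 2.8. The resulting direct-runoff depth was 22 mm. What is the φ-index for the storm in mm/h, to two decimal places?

φ ≈ 6.40 mm/h

Only the 3 blocks with intensity above φ contribute runoff: 22.2, 8.7, 10.3 mm/h.
Σ(I−φ)·Δt = d  ⇒  (22.2+8.7+10.3 − 3φ)·1 = 22
φ = (41.20 − 22/1) / 3 = 6.40 mm/h.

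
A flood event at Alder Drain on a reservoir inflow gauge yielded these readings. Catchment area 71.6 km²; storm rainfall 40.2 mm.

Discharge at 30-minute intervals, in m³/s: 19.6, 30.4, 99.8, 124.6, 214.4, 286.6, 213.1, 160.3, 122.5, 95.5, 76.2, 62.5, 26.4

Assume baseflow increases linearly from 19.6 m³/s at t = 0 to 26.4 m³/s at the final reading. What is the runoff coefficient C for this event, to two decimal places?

C ≈ 0.77

ΣQ_DR = 1233 m³/s; V = ΣQ_DR·Δt = 2.219 × 10^6 m³.
Runoff depth d = V / A = 30.99 mm.
C = d / P = 30.99 / 40.2 = 0.77.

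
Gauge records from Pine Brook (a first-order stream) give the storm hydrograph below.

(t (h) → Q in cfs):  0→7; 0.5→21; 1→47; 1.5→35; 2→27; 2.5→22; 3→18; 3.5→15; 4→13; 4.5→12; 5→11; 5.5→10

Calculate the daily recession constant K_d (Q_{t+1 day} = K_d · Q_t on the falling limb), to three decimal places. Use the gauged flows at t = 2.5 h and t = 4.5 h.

Between t = 2.5 h and t = 4.5 h the flow falls from 22 to 12 cfs over 4×0.5 h = 2 h.
Per-interval ratio K = (12/22)^(1/4) = 0.8594; K_d = K^(24/0.5) = 0.001.

K_d ≈ 0.001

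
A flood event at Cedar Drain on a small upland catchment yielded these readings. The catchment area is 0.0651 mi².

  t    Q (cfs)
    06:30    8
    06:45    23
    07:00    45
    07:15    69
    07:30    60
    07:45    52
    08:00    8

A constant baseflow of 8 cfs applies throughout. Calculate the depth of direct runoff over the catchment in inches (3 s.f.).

d ≈ 1.24 in

Direct runoff: 0.0, 15.0, 37.0, 61.0, 52.0, 44.0, 0.0 cfs; ΣQ_DR = 209.0 cfs.
V = ΣQ_DR · Δt = 209.0 × 900 s = 1.881 × 10^5 ft³.
Over A = 0.0651 mi², depth = V / A = 1.24 in.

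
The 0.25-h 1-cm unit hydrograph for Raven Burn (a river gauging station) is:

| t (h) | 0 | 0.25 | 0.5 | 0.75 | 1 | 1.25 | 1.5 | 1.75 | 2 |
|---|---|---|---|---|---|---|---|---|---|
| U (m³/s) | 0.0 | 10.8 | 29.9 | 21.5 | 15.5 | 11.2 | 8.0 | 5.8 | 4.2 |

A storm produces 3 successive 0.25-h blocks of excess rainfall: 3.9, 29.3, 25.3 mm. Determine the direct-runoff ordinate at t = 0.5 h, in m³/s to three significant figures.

Q ≈ 43.3 m³/s

By discrete convolution, Q_j = Σ (P_i / 10 mm) · U_{j−i}.
At t = 0.5 h (j=2): Q = (3.9/10)·29.9 + (29.3/10)·10.8 + (25.3/10)·0.0 = 43.3 m³/s.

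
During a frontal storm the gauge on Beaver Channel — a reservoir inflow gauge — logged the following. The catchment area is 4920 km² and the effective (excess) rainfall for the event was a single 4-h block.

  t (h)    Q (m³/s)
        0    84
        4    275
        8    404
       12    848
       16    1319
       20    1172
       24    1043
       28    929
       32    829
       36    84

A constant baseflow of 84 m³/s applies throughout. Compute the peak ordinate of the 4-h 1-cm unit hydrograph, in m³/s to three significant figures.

U_p ≈ 686 m³/s

Direct runoff: 0.0, 191.0, 320.0, 764.0, 1235.0, 1088.0, 959.0, 845.0, 745.0, 0.0 m³/s; ΣQ_DR = 6147 m³/s, peak = 1235.0 m³/s.
Runoff depth d = ΣQ_DR·Δt / A = 6147 × 14400 / (4920 km²) = 17.99 mm.
The 1-cm UH is the DRH scaled by (10 mm)/d, so U_p = 1235.0 × 10/17.99 = 686 m³/s.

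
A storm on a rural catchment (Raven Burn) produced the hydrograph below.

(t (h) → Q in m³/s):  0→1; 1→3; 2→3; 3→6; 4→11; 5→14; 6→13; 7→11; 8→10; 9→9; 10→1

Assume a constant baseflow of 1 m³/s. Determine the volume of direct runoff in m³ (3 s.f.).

Direct-runoff ordinates (Q − Q_b): 0.0, 2.0, 2.0, 5.0, 10.0, 13.0, 12.0, 10.0, 9.0, 8.0, 0.0 m³/s.
ΣQ_DR = 71.00 m³/s.
With Δt = 1 h = 3600 s, V = ΣQ_DR · Δt = 71.00 × 3600 = 2.56 × 10^5 m³.

V ≈ 2.56 × 10^5 m³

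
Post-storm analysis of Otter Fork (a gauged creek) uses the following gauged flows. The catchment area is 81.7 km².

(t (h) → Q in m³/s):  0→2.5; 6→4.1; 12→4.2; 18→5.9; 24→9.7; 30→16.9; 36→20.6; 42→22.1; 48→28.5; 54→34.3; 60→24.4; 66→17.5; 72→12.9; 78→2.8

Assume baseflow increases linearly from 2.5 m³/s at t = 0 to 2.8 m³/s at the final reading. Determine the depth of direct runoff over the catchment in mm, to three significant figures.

Direct runoff: 0.00, 1.58, 1.65, 3.33, 7.11, 14.28, 17.96, 19.44, 25.82, 31.59, 21.67, 14.75, 10.12, 0.00 m³/s; ΣQ_DR = 169.3 m³/s.
V = ΣQ_DR · Δt = 169.3 × 21600 s = 3.657 × 10^6 m³.
Over A = 81.7 km², depth = V / A = 44.8 mm.

d ≈ 44.8 mm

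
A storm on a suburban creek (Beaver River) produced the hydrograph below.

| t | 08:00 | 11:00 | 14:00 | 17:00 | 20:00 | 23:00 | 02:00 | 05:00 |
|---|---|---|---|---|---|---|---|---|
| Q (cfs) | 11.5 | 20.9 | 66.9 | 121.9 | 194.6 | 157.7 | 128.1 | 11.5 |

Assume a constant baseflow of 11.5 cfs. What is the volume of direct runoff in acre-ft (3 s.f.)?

V ≈ 154 acre-ft

Direct-runoff ordinates (Q − Q_b): 0.0, 9.4, 55.4, 110.4, 183.1, 146.2, 116.6, 0.0 cfs.
ΣQ_DR = 621.1 cfs.
With Δt = 3 h = 10800 s, V = ΣQ_DR · Δt = 621.1 × 10800 = 6.71 × 10^6 ft³ = 154 acre-ft.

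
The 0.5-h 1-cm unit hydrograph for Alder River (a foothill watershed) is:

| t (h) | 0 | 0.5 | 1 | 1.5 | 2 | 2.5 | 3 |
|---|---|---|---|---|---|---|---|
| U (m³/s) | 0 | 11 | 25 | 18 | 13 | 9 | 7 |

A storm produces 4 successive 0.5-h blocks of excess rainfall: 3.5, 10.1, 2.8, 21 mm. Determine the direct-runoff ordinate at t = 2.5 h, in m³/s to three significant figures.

By discrete convolution, Q_j = Σ (P_i / 10 mm) · U_{j−i}.
At t = 2.5 h (j=5): Q = (3.5/10)·9 + (10.1/10)·13 + (2.8/10)·18 + (21/10)·25 = 73.8 m³/s.

Q ≈ 73.8 m³/s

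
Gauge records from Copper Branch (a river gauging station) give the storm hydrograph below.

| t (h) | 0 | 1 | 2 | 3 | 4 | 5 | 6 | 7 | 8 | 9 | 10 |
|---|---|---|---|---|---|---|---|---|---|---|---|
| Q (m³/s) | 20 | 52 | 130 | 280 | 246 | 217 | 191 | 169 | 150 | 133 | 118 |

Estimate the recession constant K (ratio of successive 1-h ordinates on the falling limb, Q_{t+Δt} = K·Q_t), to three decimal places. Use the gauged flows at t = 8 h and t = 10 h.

Using the recession-limb readings at t = 8 h and t = 10 h: Q falls from 150 to 118 m³/s over 2 intervals.
K = (Q₂/Q₁)^(1/2) = (118/150)^(1/2) = 0.887.

K ≈ 0.887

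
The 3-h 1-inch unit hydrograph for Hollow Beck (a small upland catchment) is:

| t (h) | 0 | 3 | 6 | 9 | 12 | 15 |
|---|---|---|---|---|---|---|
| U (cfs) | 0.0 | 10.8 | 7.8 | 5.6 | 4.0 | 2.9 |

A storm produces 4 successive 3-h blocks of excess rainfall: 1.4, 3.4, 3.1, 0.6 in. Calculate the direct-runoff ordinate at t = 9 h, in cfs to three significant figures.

By discrete convolution, Q_j = Σ (P_i / 1 in) · U_{j−i}.
At t = 9 h (j=3): Q = (1.4/1)·5.6 + (3.4/1)·7.8 + (3.1/1)·10.8 + (0.6/1)·0.0 = 67.8 cfs.

Q ≈ 67.8 cfs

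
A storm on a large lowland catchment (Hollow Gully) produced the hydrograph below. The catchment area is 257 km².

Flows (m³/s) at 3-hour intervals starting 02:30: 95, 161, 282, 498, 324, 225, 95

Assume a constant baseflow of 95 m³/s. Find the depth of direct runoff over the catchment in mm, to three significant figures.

d ≈ 42.7 mm

Direct runoff: 0.0, 66.0, 187.0, 403.0, 229.0, 130.0, 0.0 m³/s; ΣQ_DR = 1015 m³/s.
V = ΣQ_DR · Δt = 1015 × 10800 s = 1.096 × 10^7 m³.
Over A = 257 km², depth = V / A = 42.7 mm.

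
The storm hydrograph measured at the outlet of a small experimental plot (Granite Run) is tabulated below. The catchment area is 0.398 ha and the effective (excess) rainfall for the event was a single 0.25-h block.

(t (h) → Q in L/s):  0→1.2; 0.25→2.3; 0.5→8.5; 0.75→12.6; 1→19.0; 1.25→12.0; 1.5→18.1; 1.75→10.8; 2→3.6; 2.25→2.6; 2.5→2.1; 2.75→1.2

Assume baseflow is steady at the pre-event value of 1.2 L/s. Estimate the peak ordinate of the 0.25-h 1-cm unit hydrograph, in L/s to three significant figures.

Direct runoff: 0.0, 1.1, 7.3, 11.4, 17.8, 10.8, 16.9, 9.6, 2.4, 1.4, 0.9, 0.0 L/s; ΣQ_DR = 79.60 L/s, peak = 17.8 L/s.
Runoff depth d = ΣQ_DR·Δt / A = 79.60 × 900 / (0.398 ha) = 18.00 mm.
The 1-cm UH is the DRH scaled by (10 mm)/d, so U_p = 17.8 × 10/18.00 = 9.89 L/s.

U_p ≈ 9.89 L/s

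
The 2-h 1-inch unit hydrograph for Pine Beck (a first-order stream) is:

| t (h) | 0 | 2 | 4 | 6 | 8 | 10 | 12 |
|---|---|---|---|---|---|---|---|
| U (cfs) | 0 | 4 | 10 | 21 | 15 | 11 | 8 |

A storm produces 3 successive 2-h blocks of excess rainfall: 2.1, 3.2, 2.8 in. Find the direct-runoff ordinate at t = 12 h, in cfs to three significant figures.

Q ≈ 94.0 cfs

By discrete convolution, Q_j = Σ (P_i / 1 in) · U_{j−i}.
At t = 12 h (j=6): Q = (2.1/1)·8 + (3.2/1)·11 + (2.8/1)·15 = 94.0 cfs.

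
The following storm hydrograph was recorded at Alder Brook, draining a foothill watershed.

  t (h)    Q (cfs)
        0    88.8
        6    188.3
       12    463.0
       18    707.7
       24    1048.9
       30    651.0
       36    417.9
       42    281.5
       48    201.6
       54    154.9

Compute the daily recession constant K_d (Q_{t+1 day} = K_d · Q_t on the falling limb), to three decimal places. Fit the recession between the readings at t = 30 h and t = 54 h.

Between t = 30 h and t = 54 h the flow falls from 651.0 to 154.9 cfs over 4×6 h = 24 h.
Per-interval ratio K = (154.9/651.0)^(1/4) = 0.6984; K_d = K^(24/6) = 0.238.

K_d ≈ 0.238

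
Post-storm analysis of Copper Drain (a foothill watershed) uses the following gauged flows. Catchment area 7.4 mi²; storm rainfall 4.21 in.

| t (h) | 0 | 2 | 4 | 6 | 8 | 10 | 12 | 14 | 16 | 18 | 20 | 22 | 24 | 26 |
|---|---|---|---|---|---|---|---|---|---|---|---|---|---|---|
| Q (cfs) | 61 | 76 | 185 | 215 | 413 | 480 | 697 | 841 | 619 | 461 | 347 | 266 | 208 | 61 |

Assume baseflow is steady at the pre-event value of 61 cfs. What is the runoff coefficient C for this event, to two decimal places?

ΣQ_DR = 4076 cfs; V = ΣQ_DR·Δt = 2.935 × 10^7 ft³.
Runoff depth d = V / A = 1.707 in.
C = d / P = 1.707 / 4.21 = 0.41.

C ≈ 0.41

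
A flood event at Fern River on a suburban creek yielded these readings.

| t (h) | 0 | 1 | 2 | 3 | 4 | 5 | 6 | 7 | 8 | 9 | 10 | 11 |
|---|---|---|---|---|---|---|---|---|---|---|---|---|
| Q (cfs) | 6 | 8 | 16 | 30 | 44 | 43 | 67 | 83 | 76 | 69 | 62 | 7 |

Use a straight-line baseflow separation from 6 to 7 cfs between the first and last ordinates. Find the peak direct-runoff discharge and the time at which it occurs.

Q_p = 76.36 cfs at t = 7 h

Subtracting baseflow gives direct-runoff ordinates: 0.00, 1.91, 9.82, 23.73, 37.64, 36.55, 60.45, 76.36, 69.27, 62.18, 55.09, 0.00 cfs.
The maximum is 76.36 cfs, occurring at the reading for t = 7 h.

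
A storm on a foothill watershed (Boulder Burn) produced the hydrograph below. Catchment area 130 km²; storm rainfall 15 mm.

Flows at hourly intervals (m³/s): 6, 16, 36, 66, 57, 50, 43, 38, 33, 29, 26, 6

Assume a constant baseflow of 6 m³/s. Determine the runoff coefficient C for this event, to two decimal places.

C ≈ 0.62

ΣQ_DR = 334.0 m³/s; V = ΣQ_DR·Δt = 1.202 × 10^6 m³.
Runoff depth d = V / A = 9.249 mm.
C = d / P = 9.249 / 15 = 0.62.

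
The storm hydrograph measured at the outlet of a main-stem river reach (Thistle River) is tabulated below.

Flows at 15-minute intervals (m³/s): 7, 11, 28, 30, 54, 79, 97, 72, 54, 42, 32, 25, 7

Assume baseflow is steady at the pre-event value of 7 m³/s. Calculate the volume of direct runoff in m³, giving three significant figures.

V ≈ 4.02 × 10^5 m³

Direct-runoff ordinates (Q − Q_b): 0.0, 4.0, 21.0, 23.0, 47.0, 72.0, 90.0, 65.0, 47.0, 35.0, 25.0, 18.0, 0.0 m³/s.
ΣQ_DR = 447.0 m³/s.
With Δt = 0.25 h = 900 s, V = ΣQ_DR · Δt = 447.0 × 900 = 4.02 × 10^5 m³.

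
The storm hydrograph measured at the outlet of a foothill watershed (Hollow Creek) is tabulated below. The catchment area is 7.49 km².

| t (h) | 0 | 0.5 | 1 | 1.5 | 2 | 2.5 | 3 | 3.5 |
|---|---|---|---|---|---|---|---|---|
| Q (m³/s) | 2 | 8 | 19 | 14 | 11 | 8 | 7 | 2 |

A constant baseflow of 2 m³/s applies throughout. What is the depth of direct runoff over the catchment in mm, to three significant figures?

Direct runoff: 0.0, 6.0, 17.0, 12.0, 9.0, 6.0, 5.0, 0.0 m³/s; ΣQ_DR = 55.00 m³/s.
V = ΣQ_DR · Δt = 55.00 × 1800 s = 99000 m³.
Over A = 7.49 km², depth = V / A = 13.2 mm.

d ≈ 13.2 mm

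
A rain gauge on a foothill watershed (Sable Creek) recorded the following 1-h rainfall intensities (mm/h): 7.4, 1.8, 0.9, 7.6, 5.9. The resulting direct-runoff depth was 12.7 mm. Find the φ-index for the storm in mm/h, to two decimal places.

Only the 3 blocks with intensity above φ contribute runoff: 7.4, 7.6, 5.9 mm/h.
Σ(I−φ)·Δt = d  ⇒  (7.4+7.6+5.9 − 3φ)·1 = 12.7
φ = (20.90 − 12.7/1) / 3 = 2.73 mm/h.

φ ≈ 2.73 mm/h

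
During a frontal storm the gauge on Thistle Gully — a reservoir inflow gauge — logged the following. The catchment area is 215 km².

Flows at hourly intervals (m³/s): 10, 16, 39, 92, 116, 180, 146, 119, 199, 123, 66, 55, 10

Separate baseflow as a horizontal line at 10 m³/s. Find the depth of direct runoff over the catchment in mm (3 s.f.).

d ≈ 17.4 mm

Direct runoff: 0.0, 6.0, 29.0, 82.0, 106.0, 170.0, 136.0, 109.0, 189.0, 113.0, 56.0, 45.0, 0.0 m³/s; ΣQ_DR = 1041 m³/s.
V = ΣQ_DR · Δt = 1041 × 3600 s = 3.748 × 10^6 m³.
Over A = 215 km², depth = V / A = 17.4 mm.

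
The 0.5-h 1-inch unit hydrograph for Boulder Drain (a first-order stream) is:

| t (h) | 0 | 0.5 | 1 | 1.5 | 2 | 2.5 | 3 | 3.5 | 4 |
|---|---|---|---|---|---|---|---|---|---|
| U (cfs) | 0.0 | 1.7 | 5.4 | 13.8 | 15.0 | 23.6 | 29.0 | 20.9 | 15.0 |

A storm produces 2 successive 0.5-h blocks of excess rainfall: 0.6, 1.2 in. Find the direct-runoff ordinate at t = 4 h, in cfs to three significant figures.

By discrete convolution, Q_j = Σ (P_i / 1 in) · U_{j−i}.
At t = 4 h (j=8): Q = (0.6/1)·15.0 + (1.2/1)·20.9 = 34.1 cfs.

Q ≈ 34.1 cfs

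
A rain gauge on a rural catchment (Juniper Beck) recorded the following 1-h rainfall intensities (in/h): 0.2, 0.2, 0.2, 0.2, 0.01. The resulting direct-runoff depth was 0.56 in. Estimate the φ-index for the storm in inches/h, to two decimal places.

Only the 4 blocks with intensity above φ contribute runoff: 0.2, 0.2, 0.2, 0.2 in/h.
Σ(I−φ)·Δt = d  ⇒  (0.2+0.2+0.2+0.2 − 4φ)·1 = 0.56
φ = (0.8000 − 0.56/1) / 4 = 0.06 in/h.

φ ≈ 0.06 in/h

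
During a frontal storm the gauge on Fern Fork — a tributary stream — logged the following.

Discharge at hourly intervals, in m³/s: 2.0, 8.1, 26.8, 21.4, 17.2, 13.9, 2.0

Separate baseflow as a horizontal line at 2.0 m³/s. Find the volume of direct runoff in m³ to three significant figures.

V ≈ 2.79 × 10^5 m³

Direct-runoff ordinates (Q − Q_b): 0.0, 6.1, 24.8, 19.4, 15.2, 11.9, 0.0 m³/s.
ΣQ_DR = 77.40 m³/s.
With Δt = 1 h = 3600 s, V = ΣQ_DR · Δt = 77.40 × 3600 = 2.79 × 10^5 m³.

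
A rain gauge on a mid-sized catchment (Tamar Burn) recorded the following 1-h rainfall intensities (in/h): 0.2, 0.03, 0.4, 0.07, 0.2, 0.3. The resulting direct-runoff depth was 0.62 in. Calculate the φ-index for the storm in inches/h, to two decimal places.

φ ≈ 0.12 in/h

Only the 4 blocks with intensity above φ contribute runoff: 0.2, 0.4, 0.2, 0.3 in/h.
Σ(I−φ)·Δt = d  ⇒  (0.2+0.4+0.2+0.3 − 4φ)·1 = 0.62
φ = (1.100 − 0.62/1) / 4 = 0.12 in/h.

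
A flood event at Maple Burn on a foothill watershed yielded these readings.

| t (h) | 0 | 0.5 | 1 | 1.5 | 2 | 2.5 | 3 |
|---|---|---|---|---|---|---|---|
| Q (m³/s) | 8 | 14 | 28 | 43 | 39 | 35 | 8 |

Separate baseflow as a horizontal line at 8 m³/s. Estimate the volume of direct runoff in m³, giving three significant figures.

V ≈ 2.14 × 10^5 m³

Direct-runoff ordinates (Q − Q_b): 0.0, 6.0, 20.0, 35.0, 31.0, 27.0, 0.0 m³/s.
ΣQ_DR = 119.0 m³/s.
With Δt = 0.5 h = 1800 s, V = ΣQ_DR · Δt = 119.0 × 1800 = 2.14 × 10^5 m³.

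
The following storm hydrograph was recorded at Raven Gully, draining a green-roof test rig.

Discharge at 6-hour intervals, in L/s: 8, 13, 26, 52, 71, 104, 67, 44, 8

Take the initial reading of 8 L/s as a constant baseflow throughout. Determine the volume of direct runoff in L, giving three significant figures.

Direct-runoff ordinates (Q − Q_b): 0.0, 5.0, 18.0, 44.0, 63.0, 96.0, 59.0, 36.0, 0.0 L/s.
ΣQ_DR = 321.0 L/s.
With Δt = 6 h = 21600 s, V = ΣQ_DR · Δt = 321.0 × 21600 = 6.93 × 10^6 L.

V ≈ 6.93 × 10^6 L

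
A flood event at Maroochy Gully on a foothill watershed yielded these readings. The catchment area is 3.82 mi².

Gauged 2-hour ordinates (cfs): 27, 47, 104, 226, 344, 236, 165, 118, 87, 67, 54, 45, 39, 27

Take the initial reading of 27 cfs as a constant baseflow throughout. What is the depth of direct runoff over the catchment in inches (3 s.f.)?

Direct runoff: 0.0, 20.0, 77.0, 199.0, 317.0, 209.0, 138.0, 91.0, 60.0, 40.0, 27.0, 18.0, 12.0, 0.0 cfs; ΣQ_DR = 1208 cfs.
V = ΣQ_DR · Δt = 1208 × 7200 s = 8.698 × 10^6 ft³.
Over A = 3.82 mi², depth = V / A = 0.980 in.

d ≈ 0.980 in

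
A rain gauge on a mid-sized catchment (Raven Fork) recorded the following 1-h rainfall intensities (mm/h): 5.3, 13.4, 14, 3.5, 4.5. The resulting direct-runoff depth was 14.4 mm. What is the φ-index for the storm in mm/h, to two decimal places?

Only the 2 blocks with intensity above φ contribute runoff: 13.4, 14 mm/h.
Σ(I−φ)·Δt = d  ⇒  (13.4+14 − 2φ)·1 = 14.4
φ = (27.40 − 14.4/1) / 2 = 6.50 mm/h.

φ ≈ 6.50 mm/h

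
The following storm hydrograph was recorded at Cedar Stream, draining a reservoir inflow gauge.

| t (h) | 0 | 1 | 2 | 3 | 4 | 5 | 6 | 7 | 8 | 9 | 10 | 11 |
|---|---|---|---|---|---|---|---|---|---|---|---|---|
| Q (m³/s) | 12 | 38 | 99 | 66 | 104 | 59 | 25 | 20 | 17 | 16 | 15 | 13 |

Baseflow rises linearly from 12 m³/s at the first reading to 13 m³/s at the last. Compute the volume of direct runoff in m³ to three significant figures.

Direct-runoff ordinates (Q − Q_b): 0.00, 25.91, 86.82, 53.73, 91.64, 46.55, 12.45, 7.36, 4.27, 3.18, 2.09, 0.00 m³/s.
ΣQ_DR = 334.0 m³/s.
With Δt = 1 h = 3600 s, V = ΣQ_DR · Δt = 334.0 × 3600 = 1.20 × 10^6 m³.

V ≈ 1.20 × 10^6 m³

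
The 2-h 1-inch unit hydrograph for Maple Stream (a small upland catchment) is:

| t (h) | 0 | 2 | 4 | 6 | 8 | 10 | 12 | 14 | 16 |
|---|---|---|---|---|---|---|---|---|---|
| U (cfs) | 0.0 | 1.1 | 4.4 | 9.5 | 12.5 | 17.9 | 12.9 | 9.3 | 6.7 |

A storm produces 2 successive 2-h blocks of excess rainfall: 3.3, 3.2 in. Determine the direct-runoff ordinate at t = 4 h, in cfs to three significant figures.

By discrete convolution, Q_j = Σ (P_i / 1 in) · U_{j−i}.
At t = 4 h (j=2): Q = (3.3/1)·4.4 + (3.2/1)·1.1 = 18.0 cfs.

Q ≈ 18.0 cfs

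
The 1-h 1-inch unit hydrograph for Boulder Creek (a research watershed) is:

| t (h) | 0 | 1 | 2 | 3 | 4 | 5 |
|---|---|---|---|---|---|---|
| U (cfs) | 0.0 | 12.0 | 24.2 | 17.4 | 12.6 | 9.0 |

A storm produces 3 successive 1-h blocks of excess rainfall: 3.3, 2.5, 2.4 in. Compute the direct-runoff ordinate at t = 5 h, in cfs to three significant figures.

By discrete convolution, Q_j = Σ (P_i / 1 in) · U_{j−i}.
At t = 5 h (j=5): Q = (3.3/1)·9.0 + (2.5/1)·12.6 + (2.4/1)·17.4 = 103 cfs.

Q ≈ 103 cfs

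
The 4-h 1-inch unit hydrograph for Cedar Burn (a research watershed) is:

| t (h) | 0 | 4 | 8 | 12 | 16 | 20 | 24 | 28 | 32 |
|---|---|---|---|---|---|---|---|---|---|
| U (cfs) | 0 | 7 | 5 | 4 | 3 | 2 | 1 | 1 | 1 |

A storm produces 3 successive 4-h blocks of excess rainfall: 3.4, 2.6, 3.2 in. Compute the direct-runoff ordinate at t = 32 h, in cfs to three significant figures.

Q ≈ 9.20 cfs

By discrete convolution, Q_j = Σ (P_i / 1 in) · U_{j−i}.
At t = 32 h (j=8): Q = (3.4/1)·1 + (2.6/1)·1 + (3.2/1)·1 = 9.20 cfs.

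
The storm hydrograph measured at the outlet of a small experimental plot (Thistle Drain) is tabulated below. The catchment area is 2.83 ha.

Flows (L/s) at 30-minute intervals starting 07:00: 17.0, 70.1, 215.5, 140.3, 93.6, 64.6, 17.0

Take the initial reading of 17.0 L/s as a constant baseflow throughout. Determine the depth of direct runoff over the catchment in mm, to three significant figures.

Direct runoff: 0.0, 53.1, 198.5, 123.3, 76.6, 47.6, 0.0 L/s; ΣQ_DR = 499.1 L/s.
V = ΣQ_DR · Δt = 499.1 × 1800 s = 8.984 × 10^5 L.
Over A = 2.83 ha, depth = V / A = 31.7 mm.

d ≈ 31.7 mm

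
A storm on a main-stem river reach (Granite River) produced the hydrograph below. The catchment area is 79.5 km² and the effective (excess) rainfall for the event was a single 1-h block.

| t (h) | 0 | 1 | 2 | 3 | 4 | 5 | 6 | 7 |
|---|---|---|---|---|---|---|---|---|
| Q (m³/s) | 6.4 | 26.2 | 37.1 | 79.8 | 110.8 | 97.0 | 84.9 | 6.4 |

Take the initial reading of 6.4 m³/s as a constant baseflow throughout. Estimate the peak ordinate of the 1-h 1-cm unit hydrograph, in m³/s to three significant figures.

Direct runoff: 0.0, 19.8, 30.7, 73.4, 104.4, 90.6, 78.5, 0.0 m³/s; ΣQ_DR = 397.4 m³/s, peak = 104.4 m³/s.
Runoff depth d = ΣQ_DR·Δt / A = 397.4 × 3600 / (79.5 km²) = 18.00 mm.
The 1-cm UH is the DRH scaled by (10 mm)/d, so U_p = 104.4 × 10/18.00 = 58.0 m³/s.

U_p ≈ 58.0 m³/s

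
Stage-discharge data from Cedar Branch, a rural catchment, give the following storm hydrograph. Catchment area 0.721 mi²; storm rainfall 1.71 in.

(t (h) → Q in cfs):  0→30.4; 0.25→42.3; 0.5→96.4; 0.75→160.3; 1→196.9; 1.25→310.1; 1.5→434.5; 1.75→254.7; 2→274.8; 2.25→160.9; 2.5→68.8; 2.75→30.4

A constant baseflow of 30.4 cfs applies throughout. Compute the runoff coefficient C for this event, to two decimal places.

ΣQ_DR = 1696 cfs; V = ΣQ_DR·Δt = 1.526 × 10^6 ft³.
Runoff depth d = V / A = 0.9111 in.
C = d / P = 0.9111 / 1.71 = 0.53.

C ≈ 0.53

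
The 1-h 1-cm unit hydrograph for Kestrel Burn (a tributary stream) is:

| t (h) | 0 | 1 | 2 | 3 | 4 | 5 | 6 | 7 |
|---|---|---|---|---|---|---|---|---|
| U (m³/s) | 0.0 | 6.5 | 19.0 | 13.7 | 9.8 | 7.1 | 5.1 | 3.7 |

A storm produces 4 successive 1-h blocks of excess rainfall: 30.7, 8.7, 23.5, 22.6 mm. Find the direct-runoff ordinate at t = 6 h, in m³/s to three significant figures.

By discrete convolution, Q_j = Σ (P_i / 10 mm) · U_{j−i}.
At t = 6 h (j=6): Q = (30.7/10)·5.1 + (8.7/10)·7.1 + (23.5/10)·9.8 + (22.6/10)·13.7 = 75.8 m³/s.

Q ≈ 75.8 m³/s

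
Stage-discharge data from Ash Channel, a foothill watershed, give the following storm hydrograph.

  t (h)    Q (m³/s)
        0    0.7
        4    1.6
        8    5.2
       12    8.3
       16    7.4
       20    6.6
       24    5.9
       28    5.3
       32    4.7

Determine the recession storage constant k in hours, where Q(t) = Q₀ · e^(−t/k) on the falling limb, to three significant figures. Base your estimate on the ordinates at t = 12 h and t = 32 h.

k ≈ 35.2 h

On the falling limb, Q drops from 8.3 to 4.7 m³/s between t = 12 h and t = 32 h (Δt = 20 h).
k = −Δt / ln(Q₂/Q₁) = −20 / ln(4.7/8.3) = 35.2 h.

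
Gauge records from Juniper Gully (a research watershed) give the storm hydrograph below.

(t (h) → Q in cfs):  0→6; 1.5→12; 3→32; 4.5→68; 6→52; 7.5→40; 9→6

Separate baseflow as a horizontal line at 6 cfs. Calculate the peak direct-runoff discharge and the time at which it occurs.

Q_p = 62.0 cfs at t = 4.5 h

Subtracting baseflow gives direct-runoff ordinates: 0.0, 6.0, 26.0, 62.0, 46.0, 34.0, 0.0 cfs.
The maximum is 62.0 cfs, occurring at the reading for t = 4.5 h.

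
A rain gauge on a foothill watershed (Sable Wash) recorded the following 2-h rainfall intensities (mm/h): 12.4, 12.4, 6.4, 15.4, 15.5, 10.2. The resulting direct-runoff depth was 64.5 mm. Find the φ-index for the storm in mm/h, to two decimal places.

Only the 5 blocks with intensity above φ contribute runoff: 12.4, 12.4, 15.4, 15.5, 10.2 mm/h.
Σ(I−φ)·Δt = d  ⇒  (12.4+12.4+15.4+15.5+10.2 − 5φ)·2 = 64.5
φ = (65.90 − 64.5/2) / 5 = 6.73 mm/h.

φ ≈ 6.73 mm/h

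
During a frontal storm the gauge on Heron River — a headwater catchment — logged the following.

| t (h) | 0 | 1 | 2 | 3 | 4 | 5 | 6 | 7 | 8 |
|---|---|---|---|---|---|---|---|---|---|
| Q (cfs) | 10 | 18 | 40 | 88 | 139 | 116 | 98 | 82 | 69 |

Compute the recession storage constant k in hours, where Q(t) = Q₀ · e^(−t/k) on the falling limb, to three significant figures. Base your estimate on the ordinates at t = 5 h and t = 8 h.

k ≈ 5.77 h

On the falling limb, Q drops from 116 to 69 cfs between t = 5 h and t = 8 h (Δt = 3 h).
k = −Δt / ln(Q₂/Q₁) = −3 / ln(69/116) = 5.77 h.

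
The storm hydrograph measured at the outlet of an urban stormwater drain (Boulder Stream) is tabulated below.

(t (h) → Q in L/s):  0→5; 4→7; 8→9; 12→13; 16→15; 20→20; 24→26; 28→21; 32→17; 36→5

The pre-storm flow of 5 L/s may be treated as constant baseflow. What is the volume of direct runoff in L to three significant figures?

Direct-runoff ordinates (Q − Q_b): 0.0, 2.0, 4.0, 8.0, 10.0, 15.0, 21.0, 16.0, 12.0, 0.0 L/s.
ΣQ_DR = 88.00 L/s.
With Δt = 4 h = 14400 s, V = ΣQ_DR · Δt = 88.00 × 14400 = 1.27 × 10^6 L.

V ≈ 1.27 × 10^6 L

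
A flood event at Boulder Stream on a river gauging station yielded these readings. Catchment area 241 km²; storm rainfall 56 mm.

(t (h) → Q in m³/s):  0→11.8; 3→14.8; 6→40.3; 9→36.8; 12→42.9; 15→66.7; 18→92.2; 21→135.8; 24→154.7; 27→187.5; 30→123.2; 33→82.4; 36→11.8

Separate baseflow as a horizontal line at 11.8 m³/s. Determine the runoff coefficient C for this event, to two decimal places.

C ≈ 0.68

ΣQ_DR = 847.5 m³/s; V = ΣQ_DR·Δt = 9.153 × 10^6 m³.
Runoff depth d = V / A = 37.98 mm.
C = d / P = 37.98 / 56 = 0.68.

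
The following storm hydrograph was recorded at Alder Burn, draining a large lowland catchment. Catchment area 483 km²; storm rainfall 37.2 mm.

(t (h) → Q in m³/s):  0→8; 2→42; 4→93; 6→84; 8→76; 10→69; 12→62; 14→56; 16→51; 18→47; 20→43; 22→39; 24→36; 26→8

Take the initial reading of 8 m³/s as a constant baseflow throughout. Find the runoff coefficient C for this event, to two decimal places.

C ≈ 0.24

ΣQ_DR = 602.0 m³/s; V = ΣQ_DR·Δt = 4.334 × 10^6 m³.
Runoff depth d = V / A = 8.974 mm.
C = d / P = 8.974 / 37.2 = 0.24.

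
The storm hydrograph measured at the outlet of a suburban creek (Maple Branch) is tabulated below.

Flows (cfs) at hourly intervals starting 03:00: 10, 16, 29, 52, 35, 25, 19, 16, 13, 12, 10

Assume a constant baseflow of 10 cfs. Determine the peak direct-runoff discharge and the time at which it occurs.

Q_p = 42.0 cfs at t = 06:00

Subtracting baseflow gives direct-runoff ordinates: 0.0, 6.0, 19.0, 42.0, 25.0, 15.0, 9.0, 6.0, 3.0, 2.0, 0.0 cfs.
The maximum is 42.0 cfs, occurring at the reading for t = 06:00.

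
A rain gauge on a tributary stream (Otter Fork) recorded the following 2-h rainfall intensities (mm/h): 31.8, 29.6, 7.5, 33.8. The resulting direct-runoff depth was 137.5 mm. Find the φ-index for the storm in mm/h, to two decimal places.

Only the 3 blocks with intensity above φ contribute runoff: 31.8, 29.6, 33.8 mm/h.
Σ(I−φ)·Δt = d  ⇒  (31.8+29.6+33.8 − 3φ)·2 = 137.5
φ = (95.20 − 137.5/2) / 3 = 8.82 mm/h.

φ ≈ 8.82 mm/h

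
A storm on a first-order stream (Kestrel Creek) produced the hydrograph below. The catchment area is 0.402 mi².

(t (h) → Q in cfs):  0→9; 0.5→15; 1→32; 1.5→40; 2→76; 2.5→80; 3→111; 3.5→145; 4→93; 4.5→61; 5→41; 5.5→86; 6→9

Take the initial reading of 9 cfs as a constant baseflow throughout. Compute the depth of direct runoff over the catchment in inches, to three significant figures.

d ≈ 1.31 in

Direct runoff: 0.0, 6.0, 23.0, 31.0, 67.0, 71.0, 102.0, 136.0, 84.0, 52.0, 32.0, 77.0, 0.0 cfs; ΣQ_DR = 681.0 cfs.
V = ΣQ_DR · Δt = 681.0 × 1800 s = 1.226 × 10^6 ft³.
Over A = 0.402 mi², depth = V / A = 1.31 in.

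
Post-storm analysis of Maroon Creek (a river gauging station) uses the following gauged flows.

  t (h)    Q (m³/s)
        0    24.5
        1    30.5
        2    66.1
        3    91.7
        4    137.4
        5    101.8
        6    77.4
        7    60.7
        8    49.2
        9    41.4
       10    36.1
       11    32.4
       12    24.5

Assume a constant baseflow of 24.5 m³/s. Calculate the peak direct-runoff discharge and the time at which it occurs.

Q_p = 112.9 m³/s at t = 4 h

Subtracting baseflow gives direct-runoff ordinates: 0.0, 6.0, 41.6, 67.2, 112.9, 77.3, 52.9, 36.2, 24.7, 16.9, 11.6, 7.9, 0.0 m³/s.
The maximum is 112.9 m³/s, occurring at the reading for t = 4 h.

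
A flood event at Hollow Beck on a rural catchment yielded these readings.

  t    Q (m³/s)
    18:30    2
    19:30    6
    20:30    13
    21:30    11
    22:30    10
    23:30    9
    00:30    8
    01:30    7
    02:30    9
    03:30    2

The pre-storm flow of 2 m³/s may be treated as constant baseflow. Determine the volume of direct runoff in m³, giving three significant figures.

V ≈ 2.05 × 10^5 m³

Direct-runoff ordinates (Q − Q_b): 0.0, 4.0, 11.0, 9.0, 8.0, 7.0, 6.0, 5.0, 7.0, 0.0 m³/s.
ΣQ_DR = 57.00 m³/s.
With Δt = 1 h = 3600 s, V = ΣQ_DR · Δt = 57.00 × 3600 = 2.05 × 10^5 m³.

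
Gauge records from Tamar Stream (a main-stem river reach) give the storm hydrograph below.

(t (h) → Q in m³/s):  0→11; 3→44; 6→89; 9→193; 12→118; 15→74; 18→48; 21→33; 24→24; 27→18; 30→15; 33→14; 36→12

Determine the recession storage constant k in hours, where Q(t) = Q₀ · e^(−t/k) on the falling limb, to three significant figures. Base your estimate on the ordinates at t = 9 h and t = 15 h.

k ≈ 6.26 h

On the falling limb, Q drops from 193 to 74 m³/s between t = 9 h and t = 15 h (Δt = 6 h).
k = −Δt / ln(Q₂/Q₁) = −6 / ln(74/193) = 6.26 h.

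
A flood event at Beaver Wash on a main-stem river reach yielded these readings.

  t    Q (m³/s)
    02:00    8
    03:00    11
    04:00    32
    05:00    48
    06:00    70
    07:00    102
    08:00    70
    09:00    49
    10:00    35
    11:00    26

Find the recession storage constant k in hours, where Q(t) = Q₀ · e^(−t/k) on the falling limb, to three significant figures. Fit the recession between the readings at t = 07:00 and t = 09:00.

k ≈ 2.73 h

On the falling limb, Q drops from 102 to 49 m³/s between t = 07:00 and t = 09:00 (Δt = 2 h).
k = −Δt / ln(Q₂/Q₁) = −2 / ln(49/102) = 2.73 h.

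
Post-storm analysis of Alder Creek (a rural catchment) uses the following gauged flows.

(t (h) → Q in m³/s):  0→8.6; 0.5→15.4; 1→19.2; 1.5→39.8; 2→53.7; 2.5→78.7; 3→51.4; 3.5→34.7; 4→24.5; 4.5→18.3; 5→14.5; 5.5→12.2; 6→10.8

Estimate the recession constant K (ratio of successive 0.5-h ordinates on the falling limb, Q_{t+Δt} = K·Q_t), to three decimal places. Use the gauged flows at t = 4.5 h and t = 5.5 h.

Using the recession-limb readings at t = 4.5 h and t = 5.5 h: Q falls from 18.3 to 12.2 m³/s over 2 intervals.
K = (Q₂/Q₁)^(1/2) = (12.2/18.3)^(1/2) = 0.816.

K ≈ 0.816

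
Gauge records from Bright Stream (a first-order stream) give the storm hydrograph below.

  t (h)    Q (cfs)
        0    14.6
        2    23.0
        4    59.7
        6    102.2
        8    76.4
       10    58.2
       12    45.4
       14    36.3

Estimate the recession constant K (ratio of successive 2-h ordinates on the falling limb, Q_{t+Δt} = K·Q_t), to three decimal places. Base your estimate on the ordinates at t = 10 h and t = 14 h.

Using the recession-limb readings at t = 10 h and t = 14 h: Q falls from 58.2 to 36.3 cfs over 2 intervals.
K = (Q₂/Q₁)^(1/2) = (36.3/58.2)^(1/2) = 0.790.

K ≈ 0.790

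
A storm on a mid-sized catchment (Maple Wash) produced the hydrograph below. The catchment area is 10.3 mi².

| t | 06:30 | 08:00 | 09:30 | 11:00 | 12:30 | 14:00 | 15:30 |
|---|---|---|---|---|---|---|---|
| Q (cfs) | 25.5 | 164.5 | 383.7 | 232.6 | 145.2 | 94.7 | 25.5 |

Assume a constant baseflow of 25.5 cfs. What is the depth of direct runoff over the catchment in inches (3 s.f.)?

Direct runoff: 0.0, 139.0, 358.2, 207.1, 119.7, 69.2, 0.0 cfs; ΣQ_DR = 893.2 cfs.
V = ΣQ_DR · Δt = 893.2 × 5400 s = 4.823 × 10^6 ft³.
Over A = 10.3 mi², depth = V / A = 0.202 in.

d ≈ 0.202 in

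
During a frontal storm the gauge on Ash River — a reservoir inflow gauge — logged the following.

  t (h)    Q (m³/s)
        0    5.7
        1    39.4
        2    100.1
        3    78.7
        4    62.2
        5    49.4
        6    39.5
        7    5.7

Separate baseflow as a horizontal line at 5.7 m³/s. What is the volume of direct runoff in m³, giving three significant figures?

Direct-runoff ordinates (Q − Q_b): 0.0, 33.7, 94.4, 73.0, 56.5, 43.7, 33.8, 0.0 m³/s.
ΣQ_DR = 335.1 m³/s.
With Δt = 1 h = 3600 s, V = ΣQ_DR · Δt = 335.1 × 3600 = 1.21 × 10^6 m³.

V ≈ 1.21 × 10^6 m³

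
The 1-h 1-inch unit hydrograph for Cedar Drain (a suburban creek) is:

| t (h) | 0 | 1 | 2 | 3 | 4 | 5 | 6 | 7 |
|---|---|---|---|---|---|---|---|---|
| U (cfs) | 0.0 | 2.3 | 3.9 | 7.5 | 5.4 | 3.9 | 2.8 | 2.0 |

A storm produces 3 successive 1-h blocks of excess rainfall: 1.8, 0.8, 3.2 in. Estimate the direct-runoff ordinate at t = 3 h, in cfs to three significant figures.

Q ≈ 24.0 cfs

By discrete convolution, Q_j = Σ (P_i / 1 in) · U_{j−i}.
At t = 3 h (j=3): Q = (1.8/1)·7.5 + (0.8/1)·3.9 + (3.2/1)·2.3 = 24.0 cfs.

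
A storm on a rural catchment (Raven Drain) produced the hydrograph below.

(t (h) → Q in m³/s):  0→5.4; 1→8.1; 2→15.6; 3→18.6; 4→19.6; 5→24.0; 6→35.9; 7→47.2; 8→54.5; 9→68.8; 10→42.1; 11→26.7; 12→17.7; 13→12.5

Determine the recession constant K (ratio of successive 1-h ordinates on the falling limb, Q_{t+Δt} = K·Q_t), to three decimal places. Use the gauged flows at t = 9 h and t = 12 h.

Using the recession-limb readings at t = 9 h and t = 12 h: Q falls from 68.8 to 17.7 m³/s over 3 intervals.
K = (Q₂/Q₁)^(1/3) = (17.7/68.8)^(1/3) = 0.636.

K ≈ 0.636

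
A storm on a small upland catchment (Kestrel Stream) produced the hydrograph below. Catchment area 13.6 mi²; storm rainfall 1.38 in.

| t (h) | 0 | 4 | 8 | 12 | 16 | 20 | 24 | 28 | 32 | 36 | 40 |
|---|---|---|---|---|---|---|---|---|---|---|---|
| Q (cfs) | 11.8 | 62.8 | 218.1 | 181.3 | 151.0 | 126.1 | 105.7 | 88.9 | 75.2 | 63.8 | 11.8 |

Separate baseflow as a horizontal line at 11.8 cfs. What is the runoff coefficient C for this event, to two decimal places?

ΣQ_DR = 966.7 cfs; V = ΣQ_DR·Δt = 1.392 × 10^7 ft³.
Runoff depth d = V / A = 0.4406 in.
C = d / P = 0.4406 / 1.38 = 0.32.

C ≈ 0.32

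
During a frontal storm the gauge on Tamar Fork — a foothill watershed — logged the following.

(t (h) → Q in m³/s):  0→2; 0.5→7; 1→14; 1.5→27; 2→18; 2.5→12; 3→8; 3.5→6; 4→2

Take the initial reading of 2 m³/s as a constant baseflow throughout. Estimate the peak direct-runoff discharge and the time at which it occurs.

Q_p = 25.0 m³/s at t = 1.5 h

Subtracting baseflow gives direct-runoff ordinates: 0.0, 5.0, 12.0, 25.0, 16.0, 10.0, 6.0, 4.0, 0.0 m³/s.
The maximum is 25.0 m³/s, occurring at the reading for t = 1.5 h.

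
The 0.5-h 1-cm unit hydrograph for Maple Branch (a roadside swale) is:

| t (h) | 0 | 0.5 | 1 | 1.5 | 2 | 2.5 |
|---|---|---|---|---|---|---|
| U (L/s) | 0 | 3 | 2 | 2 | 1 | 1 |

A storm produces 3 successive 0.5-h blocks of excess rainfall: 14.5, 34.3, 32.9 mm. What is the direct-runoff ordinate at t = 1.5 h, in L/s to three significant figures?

Q ≈ 19.6 L/s

By discrete convolution, Q_j = Σ (P_i / 10 mm) · U_{j−i}.
At t = 1.5 h (j=3): Q = (14.5/10)·2 + (34.3/10)·2 + (32.9/10)·3 = 19.6 L/s.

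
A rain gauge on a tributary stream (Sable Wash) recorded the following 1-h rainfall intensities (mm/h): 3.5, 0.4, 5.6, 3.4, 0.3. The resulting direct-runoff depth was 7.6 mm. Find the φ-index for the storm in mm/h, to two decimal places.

φ ≈ 1.63 mm/h

Only the 3 blocks with intensity above φ contribute runoff: 3.5, 5.6, 3.4 mm/h.
Σ(I−φ)·Δt = d  ⇒  (3.5+5.6+3.4 − 3φ)·1 = 7.6
φ = (12.50 − 7.6/1) / 3 = 1.63 mm/h.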